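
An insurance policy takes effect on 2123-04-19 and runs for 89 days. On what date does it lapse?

July 17, 2123

Adding 89 days from April 19, 2123.
April has 30 days, so 30 − 19 = 11 days remain after April 19, 2123; 89 − 11 = 78 left.
May 2123 has 31 days: 78 − 31 = 47 left.
June 2123 has 30 days: 47 − 30 = 17 left.
17 days into July 2123 → July 17, 2123.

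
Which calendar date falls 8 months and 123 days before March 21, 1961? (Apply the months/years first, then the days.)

March 20, 1960

Subtracting 8 months and 123 days from March 21, 1961: first the month/year part, then the days.
month 3 − 8 = -5, which is month 7 of year 1960 → July 1960.
Day 21 is valid in July, giving July 21, 1960.
Now subtract 123 days from July 21, 1960.
Going back 21 days from July 21, 1960 reaches the end of the previous month; 123 − 21 = 102 left.
June 1960 has 30 days: 102 − 30 = 72 left.
May 1960 has 31 days: 72 − 31 = 41 left.
April 1960 has 30 days: 41 − 30 = 11 left.
March 1960 has 31 days; 31 − 11 = 20 → March 20, 1960.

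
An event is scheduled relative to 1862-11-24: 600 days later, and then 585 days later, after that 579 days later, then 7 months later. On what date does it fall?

Counting forward 600 days from November 24, 1862:
November has 30 days, so 30 − 24 = 6 days remain after November 24, 1862; 600 − 6 = 594 left.
December 1862 has 31 days: 594 − 31 = 563 left.
January 1863 has 31 days: 563 − 31 = 532 left.
February 1863 has 28 days (1863 is not a leap year): 532 − 28 = 504 left.
March 1863 has 31 days: 504 − 31 = 473 left.
April 1863 has 30 days: 473 − 30 = 443 left.
May 1863 has 31 days: 443 − 31 = 412 left.
June 1863 has 30 days: 412 − 30 = 382 left.
July 1863 has 31 days: 382 − 31 = 351 left.
August 1863 has 31 days: 351 − 31 = 320 left.
September 1863 has 30 days: 320 − 30 = 290 left.
October 1863 has 31 days: 290 − 31 = 259 left.
November 1863 has 30 days: 259 − 30 = 229 left.
December 1863 has 31 days: 229 − 31 = 198 left.
January 1864 has 31 days: 198 − 31 = 167 left.
February 1864 has 29 days (1864 is a leap year): 167 − 29 = 138 left.
March 1864 has 31 days: 138 − 31 = 107 left.
April 1864 has 30 days: 107 − 30 = 77 left.
May 1864 has 31 days: 77 − 31 = 46 left.
June 1864 has 30 days: 46 − 30 = 16 left.
16 days into July 1864 → July 16, 1864.
Adding 585 days from July 16, 1864:
July has 31 days, so 31 − 16 = 15 days remain after July 16, 1864; 585 − 15 = 570 left.
August 1864 has 31 days: 570 − 31 = 539 left.
September 1864 has 30 days: 539 − 30 = 509 left.
October 1864 has 31 days: 509 − 31 = 478 left.
November 1864 has 30 days: 478 − 30 = 448 left.
December 1864 has 31 days: 448 − 31 = 417 left.
January 1865 has 31 days: 417 − 31 = 386 left.
February 1865 has 28 days (1865 is not a leap year): 386 − 28 = 358 left.
March 1865 has 31 days: 358 − 31 = 327 left.
April 1865 has 30 days: 327 − 30 = 297 left.
May 1865 has 31 days: 297 − 31 = 266 left.
June 1865 has 30 days: 266 − 30 = 236 left.
July 1865 has 31 days: 236 − 31 = 205 left.
August 1865 has 31 days: 205 − 31 = 174 left.
September 1865 has 30 days: 174 − 30 = 144 left.
October 1865 has 31 days: 144 − 31 = 113 left.
November 1865 has 30 days: 113 − 30 = 83 left.
December 1865 has 31 days: 83 − 31 = 52 left.
January 1866 has 31 days: 52 − 31 = 21 left.
21 days into February 1866 → February 21, 1866.
Counting forward 579 days from February 21, 1866:
February has 28 days, so 28 − 21 = 7 days remain after February 21, 1866; 579 − 7 = 572 left.
March 1866 has 31 days: 572 − 31 = 541 left.
April 1866 has 30 days: 541 − 30 = 511 left.
May 1866 has 31 days: 511 − 31 = 480 left.
June 1866 has 30 days: 480 − 30 = 450 left.
July 1866 has 31 days: 450 − 31 = 419 left.
August 1866 has 31 days: 419 − 31 = 388 left.
September 1866 has 30 days: 388 − 30 = 358 left.
October 1866 has 31 days: 358 − 31 = 327 left.
November 1866 has 30 days: 327 − 30 = 297 left.
December 1866 has 31 days: 297 − 31 = 266 left.
January 1867 has 31 days: 266 − 31 = 235 left.
February 1867 has 28 days (1867 is not a leap year): 235 − 28 = 207 left.
March 1867 has 31 days: 207 − 31 = 176 left.
April 1867 has 30 days: 176 − 30 = 146 left.
May 1867 has 31 days: 146 − 31 = 115 left.
June 1867 has 30 days: 115 − 30 = 85 left.
July 1867 has 31 days: 85 − 31 = 54 left.
August 1867 has 31 days: 54 − 31 = 23 left.
23 days into September 1867 → September 23, 1867.
Counting forward 7 months from September 23, 1867:
month 9 + 7 = 16, which is month 4 of year 1868 → April 1868.
Day 23 is valid in April, giving April 23, 1868.

April 23, 1868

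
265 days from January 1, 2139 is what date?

September 23, 2139

Counting forward 265 days from January 1, 2139.
January has 31 days, so 31 − 1 = 30 days remain after January 1, 2139; 265 − 30 = 235 left.
February 2139 has 28 days (2139 is not a leap year): 235 − 28 = 207 left.
March 2139 has 31 days: 207 − 31 = 176 left.
April 2139 has 30 days: 176 − 30 = 146 left.
May 2139 has 31 days: 146 − 31 = 115 left.
June 2139 has 30 days: 115 − 30 = 85 left.
July 2139 has 31 days: 85 − 31 = 54 left.
August 2139 has 31 days: 54 − 31 = 23 left.
23 days into September 2139 → September 23, 2139.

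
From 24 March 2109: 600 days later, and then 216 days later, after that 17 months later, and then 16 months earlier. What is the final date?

July 18, 2111

Adding 600 days from March 24, 2109:
March has 31 days, so 31 − 24 = 7 days remain after March 24, 2109; 600 − 7 = 593 left.
April 2109 has 30 days: 593 − 30 = 563 left.
May 2109 has 31 days: 563 − 31 = 532 left.
June 2109 has 30 days: 532 − 30 = 502 left.
July 2109 has 31 days: 502 − 31 = 471 left.
August 2109 has 31 days: 471 − 31 = 440 left.
September 2109 has 30 days: 440 − 30 = 410 left.
October 2109 has 31 days: 410 − 31 = 379 left.
November 2109 has 30 days: 379 − 30 = 349 left.
December 2109 has 31 days: 349 − 31 = 318 left.
January 2110 has 31 days: 318 − 31 = 287 left.
February 2110 has 28 days (2110 is not a leap year): 287 − 28 = 259 left.
March 2110 has 31 days: 259 − 31 = 228 left.
April 2110 has 30 days: 228 − 30 = 198 left.
May 2110 has 31 days: 198 − 31 = 167 left.
June 2110 has 30 days: 167 − 30 = 137 left.
July 2110 has 31 days: 137 − 31 = 106 left.
August 2110 has 31 days: 106 − 31 = 75 left.
September 2110 has 30 days: 75 − 30 = 45 left.
October 2110 has 31 days: 45 − 31 = 14 left.
14 days into November 2110 → November 14, 2110.
Counting forward 216 days from November 14, 2110:
November has 30 days, so 30 − 14 = 16 days remain after November 14, 2110; 216 − 16 = 200 left.
December 2110 has 31 days: 200 − 31 = 169 left.
January 2111 has 31 days: 169 − 31 = 138 left.
February 2111 has 28 days (2111 is not a leap year): 138 − 28 = 110 left.
March 2111 has 31 days: 110 − 31 = 79 left.
April 2111 has 30 days: 79 − 30 = 49 left.
May 2111 has 31 days: 49 − 31 = 18 left.
18 days into June 2111 → June 18, 2111.
Counting forward 17 months from June 18, 2111:
month 6 + 17 = 23, which is month 11 of year 2112 → November 2112.
Day 18 is valid in November, giving November 18, 2112.
Going back 16 months from November 18, 2112:
month 11 − 16 = -5, which is month 7 of year 2111 → July 2111.
Day 18 is valid in July, giving July 18, 2111.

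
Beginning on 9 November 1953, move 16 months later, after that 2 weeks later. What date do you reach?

Advancing 16 months from November 9, 1953:
month 11 + 16 = 27, which is month 3 of year 1955 → March 1955.
Day 9 is valid in March, giving March 9, 1955.
Counting forward 2 weeks (= 14 days) from March 9, 1955:
March has 31 days; 9 + 14 = 23, still in March.

March 23, 1955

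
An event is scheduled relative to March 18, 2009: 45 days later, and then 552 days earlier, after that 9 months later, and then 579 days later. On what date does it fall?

February 27, 2010

Counting forward 45 days from March 18, 2009:
March has 31 days, so 31 − 18 = 13 days remain after March 18, 2009; 45 − 13 = 32 left.
April 2009 has 30 days: 32 − 30 = 2 left.
2 days into May 2009 → May 2, 2009.
Counting back 552 days from May 2, 2009:
Going back 2 days from May 2, 2009 reaches the end of the previous month; 552 − 2 = 550 left.
April 2009 has 30 days: 550 − 30 = 520 left.
March 2009 has 31 days: 520 − 31 = 489 left.
February 2009 has 28 days (2009 is not a leap year): 489 − 28 = 461 left.
January 2009 has 31 days: 461 − 31 = 430 left.
December 2008 has 31 days: 430 − 31 = 399 left.
November 2008 has 30 days: 399 − 30 = 369 left.
October 2008 has 31 days: 369 − 31 = 338 left.
September 2008 has 30 days: 338 − 30 = 308 left.
August 2008 has 31 days: 308 − 31 = 277 left.
July 2008 has 31 days: 277 − 31 = 246 left.
June 2008 has 30 days: 246 − 30 = 216 left.
May 2008 has 31 days: 216 − 31 = 185 left.
April 2008 has 30 days: 185 − 30 = 155 left.
March 2008 has 31 days: 155 − 31 = 124 left.
February 2008 has 29 days (2008 is a leap year): 124 − 29 = 95 left.
January 2008 has 31 days: 95 − 31 = 64 left.
December 2007 has 31 days: 64 − 31 = 33 left.
November 2007 has 30 days: 33 − 30 = 3 left.
October 2007 has 31 days; 31 − 3 = 28 → October 28, 2007.
Advancing 9 months from October 28, 2007:
month 10 + 9 = 19, which is month 7 of year 2008 → July 2008.
Day 28 is valid in July, giving July 28, 2008.
Counting forward 579 days from July 28, 2008:
July has 31 days, so 31 − 28 = 3 days remain after July 28, 2008; 579 − 3 = 576 left.
August 2008 has 31 days: 576 − 31 = 545 left.
September 2008 has 30 days: 545 − 30 = 515 left.
October 2008 has 31 days: 515 − 31 = 484 left.
November 2008 has 30 days: 484 − 30 = 454 left.
December 2008 has 31 days: 454 − 31 = 423 left.
January 2009 has 31 days: 423 − 31 = 392 left.
February 2009 has 28 days (2009 is not a leap year): 392 − 28 = 364 left.
March 2009 has 31 days: 364 − 31 = 333 left.
April 2009 has 30 days: 333 − 30 = 303 left.
May 2009 has 31 days: 303 − 31 = 272 left.
June 2009 has 30 days: 272 − 30 = 242 left.
July 2009 has 31 days: 242 − 31 = 211 left.
August 2009 has 31 days: 211 − 31 = 180 left.
September 2009 has 30 days: 180 − 30 = 150 left.
October 2009 has 31 days: 150 − 31 = 119 left.
November 2009 has 30 days: 119 − 30 = 89 left.
December 2009 has 31 days: 89 − 31 = 58 left.
January 2010 has 31 days: 58 − 31 = 27 left.
27 days into February 2010 → February 27, 2010.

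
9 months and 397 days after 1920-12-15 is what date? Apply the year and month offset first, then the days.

October 17, 1922

Adding 9 months and 397 days from December 15, 1920: first the month/year part, then the days.
month 12 + 9 = 21, which is month 9 of year 1921 → September 1921.
Day 15 is valid in September, giving September 15, 1921.
Now add 397 days from September 15, 1921.
September has 30 days, so 30 − 15 = 15 days remain after September 15, 1921; 397 − 15 = 382 left.
October 1921 has 31 days: 382 − 31 = 351 left.
November 1921 has 30 days: 351 − 30 = 321 left.
December 1921 has 31 days: 321 − 31 = 290 left.
January 1922 has 31 days: 290 − 31 = 259 left.
February 1922 has 28 days (1922 is not a leap year): 259 − 28 = 231 left.
March 1922 has 31 days: 231 − 31 = 200 left.
April 1922 has 30 days: 200 − 30 = 170 left.
May 1922 has 31 days: 170 − 31 = 139 left.
June 1922 has 30 days: 139 − 30 = 109 left.
July 1922 has 31 days: 109 − 31 = 78 left.
August 1922 has 31 days: 78 − 31 = 47 left.
September 1922 has 30 days: 47 − 30 = 17 left.
17 days into October 1922 → October 17, 1922.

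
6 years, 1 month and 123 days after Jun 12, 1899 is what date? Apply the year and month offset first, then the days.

November 12, 1905

Advancing 6 years, 1 month and 123 days from June 12, 1899: first the month/year part, then the days.
+6 years → 1905; month 6 + 1 = 7 → July 1905.
Day 12 is valid in July, giving July 12, 1905.
Now add 123 days from July 12, 1905.
July has 31 days, so 31 − 12 = 19 days remain after July 12, 1905; 123 − 19 = 104 left.
August 1905 has 31 days: 104 − 31 = 73 left.
September 1905 has 30 days: 73 − 30 = 43 left.
October 1905 has 31 days: 43 − 31 = 12 left.
12 days into November 1905 → November 12, 1905.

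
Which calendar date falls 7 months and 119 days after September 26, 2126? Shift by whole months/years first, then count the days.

Advancing 7 months and 119 days from September 26, 2126: first the month/year part, then the days.
month 9 + 7 = 16, which is month 4 of year 2127 → April 2127.
Day 26 is valid in April, giving April 26, 2127.
Now add 119 days from April 26, 2127.
April has 30 days, so 30 − 26 = 4 days remain after April 26, 2127; 119 − 4 = 115 left.
May 2127 has 31 days: 115 − 31 = 84 left.
June 2127 has 30 days: 84 − 30 = 54 left.
July 2127 has 31 days: 54 − 31 = 23 left.
23 days into August 2127 → August 23, 2127.

August 23, 2127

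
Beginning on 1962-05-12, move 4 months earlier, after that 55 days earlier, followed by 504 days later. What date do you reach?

April 6, 1963

Subtracting 4 months from May 12, 1962:
month 5 − 4 = 1 → January 1962.
Day 12 is valid in January, giving January 12, 1962.
Going back 55 days from January 12, 1962:
Going back 12 days from January 12, 1962 reaches the end of the previous month; 55 − 12 = 43 left.
December 1961 has 31 days: 43 − 31 = 12 left.
November 1961 has 30 days; 30 − 12 = 18 → November 18, 1961.
Adding 504 days from November 18, 1961:
November has 30 days, so 30 − 18 = 12 days remain after November 18, 1961; 504 − 12 = 492 left.
December 1961 has 31 days: 492 − 31 = 461 left.
January 1962 has 31 days: 461 − 31 = 430 left.
February 1962 has 28 days (1962 is not a leap year): 430 − 28 = 402 left.
March 1962 has 31 days: 402 − 31 = 371 left.
April 1962 has 30 days: 371 − 30 = 341 left.
May 1962 has 31 days: 341 − 31 = 310 left.
June 1962 has 30 days: 310 − 30 = 280 left.
July 1962 has 31 days: 280 − 31 = 249 left.
August 1962 has 31 days: 249 − 31 = 218 left.
September 1962 has 30 days: 218 − 30 = 188 left.
October 1962 has 31 days: 188 − 31 = 157 left.
November 1962 has 30 days: 157 − 30 = 127 left.
December 1962 has 31 days: 127 − 31 = 96 left.
January 1963 has 31 days: 96 − 31 = 65 left.
February 1963 has 28 days (1963 is not a leap year): 65 − 28 = 37 left.
March 1963 has 31 days: 37 − 31 = 6 left.
6 days into April 1963 → April 6, 1963.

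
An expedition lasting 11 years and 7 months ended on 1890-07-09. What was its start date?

Counting back 11 years and 7 months from July 9, 1890.
-11 years → 1879; month 7 − 7 = 0, which is month 12 of year 1878 → December 1878.
Day 9 is valid in December, giving December 9, 1878.

December 9, 1878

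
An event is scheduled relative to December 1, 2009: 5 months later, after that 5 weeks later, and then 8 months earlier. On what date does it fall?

October 5, 2009

Counting forward 5 months from December 1, 2009:
month 12 + 5 = 17, which is month 5 of year 2010 → May 2010.
Day 1 is valid in May, giving May 1, 2010.
Advancing 5 weeks (= 35 days) from May 1, 2010:
May has 31 days, so 31 − 1 = 30 days remain after May 1, 2010; 35 − 30 = 5 left.
5 days into June 2010 → June 5, 2010.
Subtracting 8 months from June 5, 2010:
month 6 − 8 = -2, which is month 10 of year 2009 → October 2009.
Day 5 is valid in October, giving October 5, 2009.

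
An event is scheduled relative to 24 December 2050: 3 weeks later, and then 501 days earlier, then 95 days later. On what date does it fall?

December 4, 2049

Advancing 3 weeks (= 21 days) from December 24, 2050:
December has 31 days, so 31 − 24 = 7 days remain after December 24, 2050; 21 − 7 = 14 left.
14 days into January 2051 → January 14, 2051.
Counting back 501 days from January 14, 2051:
Going back 14 days from January 14, 2051 reaches the end of the previous month; 501 − 14 = 487 left.
December 2050 has 31 days: 487 − 31 = 456 left.
November 2050 has 30 days: 456 − 30 = 426 left.
October 2050 has 31 days: 426 − 31 = 395 left.
September 2050 has 30 days: 395 − 30 = 365 left.
August 2050 has 31 days: 365 − 31 = 334 left.
July 2050 has 31 days: 334 − 31 = 303 left.
June 2050 has 30 days: 303 − 30 = 273 left.
May 2050 has 31 days: 273 − 31 = 242 left.
April 2050 has 30 days: 242 − 30 = 212 left.
March 2050 has 31 days: 212 − 31 = 181 left.
February 2050 has 28 days (2050 is not a leap year): 181 − 28 = 153 left.
January 2050 has 31 days: 153 − 31 = 122 left.
December 2049 has 31 days: 122 − 31 = 91 left.
November 2049 has 30 days: 91 − 30 = 61 left.
October 2049 has 31 days: 61 − 31 = 30 left.
September 2049 has 30 days: 30 − 30 = 0 left.
August 2049 has 31 days; 31 − 0 = 31 → August 31, 2049.
Adding 95 days from August 31, 2049:
August has 31 days, so 31 − 31 = 0 days remain after August 31, 2049; 95 − 0 = 95 left.
September 2049 has 30 days: 95 − 30 = 65 left.
October 2049 has 31 days: 65 − 31 = 34 left.
November 2049 has 30 days: 34 − 30 = 4 left.
4 days into December 2049 → December 4, 2049.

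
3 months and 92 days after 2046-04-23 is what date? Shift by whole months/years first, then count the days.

October 23, 2046

Advancing 3 months and 92 days from April 23, 2046: first the month/year part, then the days.
month 4 + 3 = 7 → July 2046.
Day 23 is valid in July, giving July 23, 2046.
Now add 92 days from July 23, 2046.
July has 31 days, so 31 − 23 = 8 days remain after July 23, 2046; 92 − 8 = 84 left.
August 2046 has 31 days: 84 − 31 = 53 left.
September 2046 has 30 days: 53 − 30 = 23 left.
23 days into October 2046 → October 23, 2046.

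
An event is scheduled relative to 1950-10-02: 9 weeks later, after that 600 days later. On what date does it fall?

Counting forward 9 weeks (= 63 days) from October 2, 1950:
October has 31 days, so 31 − 2 = 29 days remain after October 2, 1950; 63 − 29 = 34 left.
November 1950 has 30 days: 34 − 30 = 4 left.
4 days into December 1950 → December 4, 1950.
Advancing 600 days from December 4, 1950:
December has 31 days, so 31 − 4 = 27 days remain after December 4, 1950; 600 − 27 = 573 left.
January 1951 has 31 days: 573 − 31 = 542 left.
February 1951 has 28 days (1951 is not a leap year): 542 − 28 = 514 left.
March 1951 has 31 days: 514 − 31 = 483 left.
April 1951 has 30 days: 483 − 30 = 453 left.
May 1951 has 31 days: 453 − 31 = 422 left.
June 1951 has 30 days: 422 − 30 = 392 left.
July 1951 has 31 days: 392 − 31 = 361 left.
August 1951 has 31 days: 361 − 31 = 330 left.
September 1951 has 30 days: 330 − 30 = 300 left.
October 1951 has 31 days: 300 − 31 = 269 left.
November 1951 has 30 days: 269 − 30 = 239 left.
December 1951 has 31 days: 239 − 31 = 208 left.
January 1952 has 31 days: 208 − 31 = 177 left.
February 1952 has 29 days (1952 is a leap year): 177 − 29 = 148 left.
March 1952 has 31 days: 148 − 31 = 117 left.
April 1952 has 30 days: 117 − 30 = 87 left.
May 1952 has 31 days: 87 − 31 = 56 left.
June 1952 has 30 days: 56 − 30 = 26 left.
26 days into July 1952 → July 26, 1952.

July 26, 1952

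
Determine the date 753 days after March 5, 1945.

March 28, 1947

Advancing 753 days from March 5, 1945.
March has 31 days, so 31 − 5 = 26 days remain after March 5, 1945; 753 − 26 = 727 left.
April 1945 has 30 days: 727 − 30 = 697 left.
May 1945 has 31 days: 697 − 31 = 666 left.
June 1945 has 30 days: 666 − 30 = 636 left.
July 1945 has 31 days: 636 − 31 = 605 left.
August 1945 has 31 days: 605 − 31 = 574 left.
September 1945 has 30 days: 574 − 30 = 544 left.
October 1945 has 31 days: 544 − 31 = 513 left.
November 1945 has 30 days: 513 − 30 = 483 left.
December 1945 has 31 days: 483 − 31 = 452 left.
January 1946 has 31 days: 452 − 31 = 421 left.
February 1946 has 28 days (1946 is not a leap year): 421 − 28 = 393 left.
March 1946 has 31 days: 393 − 31 = 362 left.
April 1946 has 30 days: 362 − 30 = 332 left.
May 1946 has 31 days: 332 − 31 = 301 left.
June 1946 has 30 days: 301 − 30 = 271 left.
July 1946 has 31 days: 271 − 31 = 240 left.
August 1946 has 31 days: 240 − 31 = 209 left.
September 1946 has 30 days: 209 − 30 = 179 left.
October 1946 has 31 days: 179 − 31 = 148 left.
November 1946 has 30 days: 148 − 30 = 118 left.
December 1946 has 31 days: 118 − 31 = 87 left.
January 1947 has 31 days: 87 − 31 = 56 left.
February 1947 has 28 days (1947 is not a leap year): 56 − 28 = 28 left.
28 days into March 1947 → March 28, 1947.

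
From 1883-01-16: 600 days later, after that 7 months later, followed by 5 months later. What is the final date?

Adding 600 days from January 16, 1883:
January has 31 days, so 31 − 16 = 15 days remain after January 16, 1883; 600 − 15 = 585 left.
February 1883 has 28 days (1883 is not a leap year): 585 − 28 = 557 left.
March 1883 has 31 days: 557 − 31 = 526 left.
April 1883 has 30 days: 526 − 30 = 496 left.
May 1883 has 31 days: 496 − 31 = 465 left.
June 1883 has 30 days: 465 − 30 = 435 left.
July 1883 has 31 days: 435 − 31 = 404 left.
August 1883 has 31 days: 404 − 31 = 373 left.
September 1883 has 30 days: 373 − 30 = 343 left.
October 1883 has 31 days: 343 − 31 = 312 left.
November 1883 has 30 days: 312 − 30 = 282 left.
December 1883 has 31 days: 282 − 31 = 251 left.
January 1884 has 31 days: 251 − 31 = 220 left.
February 1884 has 29 days (1884 is a leap year): 220 − 29 = 191 left.
March 1884 has 31 days: 191 − 31 = 160 left.
April 1884 has 30 days: 160 − 30 = 130 left.
May 1884 has 31 days: 130 − 31 = 99 left.
June 1884 has 30 days: 99 − 30 = 69 left.
July 1884 has 31 days: 69 − 31 = 38 left.
August 1884 has 31 days: 38 − 31 = 7 left.
7 days into September 1884 → September 7, 1884.
Advancing 7 months from September 7, 1884:
month 9 + 7 = 16, which is month 4 of year 1885 → April 1885.
Day 7 is valid in April, giving April 7, 1885.
Counting forward 5 months from April 7, 1885:
month 4 + 5 = 9 → September 1885.
Day 7 is valid in September, giving September 7, 1885.

September 7, 1885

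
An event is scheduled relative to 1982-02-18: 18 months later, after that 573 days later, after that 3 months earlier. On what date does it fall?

Counting forward 18 months from February 18, 1982:
month 2 + 18 = 20, which is month 8 of year 1983 → August 1983.
Day 18 is valid in August, giving August 18, 1983.
Counting forward 573 days from August 18, 1983:
August has 31 days, so 31 − 18 = 13 days remain after August 18, 1983; 573 − 13 = 560 left.
September 1983 has 30 days: 560 − 30 = 530 left.
October 1983 has 31 days: 530 − 31 = 499 left.
November 1983 has 30 days: 499 − 30 = 469 left.
December 1983 has 31 days: 469 − 31 = 438 left.
January 1984 has 31 days: 438 − 31 = 407 left.
February 1984 has 29 days (1984 is a leap year): 407 − 29 = 378 left.
March 1984 has 31 days: 378 − 31 = 347 left.
April 1984 has 30 days: 347 − 30 = 317 left.
May 1984 has 31 days: 317 − 31 = 286 left.
June 1984 has 30 days: 286 − 30 = 256 left.
July 1984 has 31 days: 256 − 31 = 225 left.
August 1984 has 31 days: 225 − 31 = 194 left.
September 1984 has 30 days: 194 − 30 = 164 left.
October 1984 has 31 days: 164 − 31 = 133 left.
November 1984 has 30 days: 133 − 30 = 103 left.
December 1984 has 31 days: 103 − 31 = 72 left.
January 1985 has 31 days: 72 − 31 = 41 left.
February 1985 has 28 days (1985 is not a leap year): 41 − 28 = 13 left.
13 days into March 1985 → March 13, 1985.
Going back 3 months from March 13, 1985:
month 3 − 3 = 0, which is month 12 of year 1984 → December 1984.
Day 13 is valid in December, giving December 13, 1984.

December 13, 1984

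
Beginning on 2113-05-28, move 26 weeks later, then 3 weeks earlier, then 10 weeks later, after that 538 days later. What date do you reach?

July 6, 2115

Advancing 26 weeks (= 182 days) from May 28, 2113:
May has 31 days, so 31 − 28 = 3 days remain after May 28, 2113; 182 − 3 = 179 left.
June 2113 has 30 days: 179 − 30 = 149 left.
July 2113 has 31 days: 149 − 31 = 118 left.
August 2113 has 31 days: 118 − 31 = 87 left.
September 2113 has 30 days: 87 − 30 = 57 left.
October 2113 has 31 days: 57 − 31 = 26 left.
26 days into November 2113 → November 26, 2113.
Subtracting 3 weeks (= 21 days) from November 26, 2113:
26 − 21 = 5, still in November 2113.
Counting forward 10 weeks (= 70 days) from November 5, 2113:
November has 30 days, so 30 − 5 = 25 days remain after November 5, 2113; 70 − 25 = 45 left.
December 2113 has 31 days: 45 − 31 = 14 left.
14 days into January 2114 → January 14, 2114.
Adding 538 days from January 14, 2114:
January has 31 days, so 31 − 14 = 17 days remain after January 14, 2114; 538 − 17 = 521 left.
February 2114 has 28 days (2114 is not a leap year): 521 − 28 = 493 left.
March 2114 has 31 days: 493 − 31 = 462 left.
April 2114 has 30 days: 462 − 30 = 432 left.
May 2114 has 31 days: 432 − 31 = 401 left.
June 2114 has 30 days: 401 − 30 = 371 left.
July 2114 has 31 days: 371 − 31 = 340 left.
August 2114 has 31 days: 340 − 31 = 309 left.
September 2114 has 30 days: 309 − 30 = 279 left.
October 2114 has 31 days: 279 − 31 = 248 left.
November 2114 has 30 days: 248 − 30 = 218 left.
December 2114 has 31 days: 218 − 31 = 187 left.
January 2115 has 31 days: 187 − 31 = 156 left.
February 2115 has 28 days (2115 is not a leap year): 156 − 28 = 128 left.
March 2115 has 31 days: 128 − 31 = 97 left.
April 2115 has 30 days: 97 − 30 = 67 left.
May 2115 has 31 days: 67 − 31 = 36 left.
June 2115 has 30 days: 36 − 30 = 6 left.
6 days into July 2115 → July 6, 2115.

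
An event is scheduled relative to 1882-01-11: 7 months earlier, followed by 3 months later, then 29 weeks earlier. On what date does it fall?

Subtracting 7 months from January 11, 1882:
month 1 − 7 = -6, which is month 6 of year 1881 → June 1881.
Day 11 is valid in June, giving June 11, 1881.
Advancing 3 months from June 11, 1881:
month 6 + 3 = 9 → September 1881.
Day 11 is valid in September, giving September 11, 1881.
Subtracting 29 weeks (= 203 days) from September 11, 1881:
Going back 11 days from September 11, 1881 reaches the end of the previous month; 203 − 11 = 192 left.
August 1881 has 31 days: 192 − 31 = 161 left.
July 1881 has 31 days: 161 − 31 = 130 left.
June 1881 has 30 days: 130 − 30 = 100 left.
May 1881 has 31 days: 100 − 31 = 69 left.
April 1881 has 30 days: 69 − 30 = 39 left.
March 1881 has 31 days: 39 − 31 = 8 left.
February 1881 has 28 days; 28 − 8 = 20 → February 20, 1881.

February 20, 1881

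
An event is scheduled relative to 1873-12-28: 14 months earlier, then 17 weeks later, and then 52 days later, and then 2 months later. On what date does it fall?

Subtracting 14 months from December 28, 1873:
month 12 − 14 = -2, which is month 10 of year 1872 → October 1872.
Day 28 is valid in October, giving October 28, 1872.
Advancing 17 weeks (= 119 days) from October 28, 1872:
October has 31 days, so 31 − 28 = 3 days remain after October 28, 1872; 119 − 3 = 116 left.
November 1872 has 30 days: 116 − 30 = 86 left.
December 1872 has 31 days: 86 − 31 = 55 left.
January 1873 has 31 days: 55 − 31 = 24 left.
24 days into February 1873 → February 24, 1873.
Counting forward 52 days from February 24, 1873:
February has 28 days, so 28 − 24 = 4 days remain after February 24, 1873; 52 − 4 = 48 left.
March 1873 has 31 days: 48 − 31 = 17 left.
17 days into April 1873 → April 17, 1873.
Counting forward 2 months from April 17, 1873:
month 4 + 2 = 6 → June 1873.
Day 17 is valid in June, giving June 17, 1873.

June 17, 1873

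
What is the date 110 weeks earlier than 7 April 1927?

February 26, 1925

Going back 110 weeks = 770 days from April 7, 1927.
Going back 7 days from April 7, 1927 reaches the end of the previous month; 770 − 7 = 763 left.
March 1927 has 31 days: 763 − 31 = 732 left.
February 1927 has 28 days (1927 is not a leap year): 732 − 28 = 704 left.
January 1927 has 31 days: 704 − 31 = 673 left.
December 1926 has 31 days: 673 − 31 = 642 left.
November 1926 has 30 days: 642 − 30 = 612 left.
October 1926 has 31 days: 612 − 31 = 581 left.
September 1926 has 30 days: 581 − 30 = 551 left.
August 1926 has 31 days: 551 − 31 = 520 left.
July 1926 has 31 days: 520 − 31 = 489 left.
June 1926 has 30 days: 489 − 30 = 459 left.
May 1926 has 31 days: 459 − 31 = 428 left.
April 1926 has 30 days: 428 − 30 = 398 left.
March 1926 has 31 days: 398 − 31 = 367 left.
February 1926 has 28 days (1926 is not a leap year): 367 − 28 = 339 left.
January 1926 has 31 days: 339 − 31 = 308 left.
December 1925 has 31 days: 308 − 31 = 277 left.
November 1925 has 30 days: 277 − 30 = 247 left.
October 1925 has 31 days: 247 − 31 = 216 left.
September 1925 has 30 days: 216 − 30 = 186 left.
August 1925 has 31 days: 186 − 31 = 155 left.
July 1925 has 31 days: 155 − 31 = 124 left.
June 1925 has 30 days: 124 − 30 = 94 left.
May 1925 has 31 days: 94 − 31 = 63 left.
April 1925 has 30 days: 63 − 30 = 33 left.
March 1925 has 31 days: 33 − 31 = 2 left.
February 1925 has 28 days; 28 − 2 = 26 → February 26, 1925.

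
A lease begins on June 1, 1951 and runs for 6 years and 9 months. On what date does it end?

Advancing 6 years and 9 months from June 1, 1951.
+6 years → 1957; month 6 + 9 = 15, which is month 3 of year 1958 → March 1958.
Day 1 is valid in March, giving March 1, 1958.

March 1, 1958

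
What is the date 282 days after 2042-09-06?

Adding 282 days from September 6, 2042.
September has 30 days, so 30 − 6 = 24 days remain after September 6, 2042; 282 − 24 = 258 left.
October 2042 has 31 days: 258 − 31 = 227 left.
November 2042 has 30 days: 227 − 30 = 197 left.
December 2042 has 31 days: 197 − 31 = 166 left.
January 2043 has 31 days: 166 − 31 = 135 left.
February 2043 has 28 days (2043 is not a leap year): 135 − 28 = 107 left.
March 2043 has 31 days: 107 − 31 = 76 left.
April 2043 has 30 days: 76 − 30 = 46 left.
May 2043 has 31 days: 46 − 31 = 15 left.
15 days into June 2043 → June 15, 2043.

June 15, 2043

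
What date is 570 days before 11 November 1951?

Counting back 570 days from November 11, 1951.
Going back 11 days from November 11, 1951 reaches the end of the previous month; 570 − 11 = 559 left.
October 1951 has 31 days: 559 − 31 = 528 left.
September 1951 has 30 days: 528 − 30 = 498 left.
August 1951 has 31 days: 498 − 31 = 467 left.
July 1951 has 31 days: 467 − 31 = 436 left.
June 1951 has 30 days: 436 − 30 = 406 left.
May 1951 has 31 days: 406 − 31 = 375 left.
April 1951 has 30 days: 375 − 30 = 345 left.
March 1951 has 31 days: 345 − 31 = 314 left.
February 1951 has 28 days (1951 is not a leap year): 314 − 28 = 286 left.
January 1951 has 31 days: 286 − 31 = 255 left.
December 1950 has 31 days: 255 − 31 = 224 left.
November 1950 has 30 days: 224 − 30 = 194 left.
October 1950 has 31 days: 194 − 31 = 163 left.
September 1950 has 30 days: 163 − 30 = 133 left.
August 1950 has 31 days: 133 − 31 = 102 left.
July 1950 has 31 days: 102 − 31 = 71 left.
June 1950 has 30 days: 71 − 30 = 41 left.
May 1950 has 31 days: 41 − 31 = 10 left.
April 1950 has 30 days; 30 − 10 = 20 → April 20, 1950.

April 20, 1950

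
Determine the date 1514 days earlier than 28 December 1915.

November 5, 1911

Going back 1514 days from December 28, 1915.
Going back 28 days from December 28, 1915 reaches the end of the previous month; 1514 − 28 = 1486 left.
November 1915 has 30 days: 1486 − 30 = 1456 left.
October 1915 has 31 days: 1456 − 31 = 1425 left.
September 1915 has 30 days: 1425 − 30 = 1395 left.
August 1915 has 31 days: 1395 − 31 = 1364 left.
July 1915 has 31 days: 1364 − 31 = 1333 left.
June 1915 has 30 days: 1333 − 30 = 1303 left.
May 1915 has 31 days: 1303 − 31 = 1272 left.
April 1915 has 30 days: 1272 − 30 = 1242 left.
March 1915 has 31 days: 1242 − 31 = 1211 left.
February 1915 has 28 days (1915 is not a leap year): 1211 − 28 = 1183 left.
January 1915 has 31 days: 1183 − 31 = 1152 left.
December 1914 has 31 days: 1152 − 31 = 1121 left.
November 1914 has 30 days: 1121 − 30 = 1091 left.
October 1914 has 31 days: 1091 − 31 = 1060 left.
September 1914 has 30 days: 1060 − 30 = 1030 left.
August 1914 has 31 days: 1030 − 31 = 999 left.
July 1914 has 31 days: 999 − 31 = 968 left.
June 1914 has 30 days: 968 − 30 = 938 left.
May 1914 has 31 days: 938 − 31 = 907 left.
April 1914 has 30 days: 907 − 30 = 877 left.
March 1914 has 31 days: 877 − 31 = 846 left.
February 1914 has 28 days (1914 is not a leap year): 846 − 28 = 818 left.
January 1914 has 31 days: 818 − 31 = 787 left.
December 1913 has 31 days: 787 − 31 = 756 left.
November 1913 has 30 days: 756 − 30 = 726 left.
October 1913 has 31 days: 726 − 31 = 695 left.
September 1913 has 30 days: 695 − 30 = 665 left.
August 1913 has 31 days: 665 − 31 = 634 left.
July 1913 has 31 days: 634 − 31 = 603 left.
June 1913 has 30 days: 603 − 30 = 573 left.
May 1913 has 31 days: 573 − 31 = 542 left.
April 1913 has 30 days: 542 − 30 = 512 left.
March 1913 has 31 days: 512 − 31 = 481 left.
February 1913 has 28 days (1913 is not a leap year): 481 − 28 = 453 left.
January 1913 has 31 days: 453 − 31 = 422 left.
December 1912 has 31 days: 422 − 31 = 391 left.
November 1912 has 30 days: 391 − 30 = 361 left.
October 1912 has 31 days: 361 − 31 = 330 left.
September 1912 has 30 days: 330 − 30 = 300 left.
August 1912 has 31 days: 300 − 31 = 269 left.
July 1912 has 31 days: 269 − 31 = 238 left.
June 1912 has 30 days: 238 − 30 = 208 left.
May 1912 has 31 days: 208 − 31 = 177 left.
April 1912 has 30 days: 177 − 30 = 147 left.
March 1912 has 31 days: 147 − 31 = 116 left.
February 1912 has 29 days (1912 is a leap year): 116 − 29 = 87 left.
January 1912 has 31 days: 87 − 31 = 56 left.
December 1911 has 31 days: 56 − 31 = 25 left.
November 1911 has 30 days; 30 − 25 = 5 → November 5, 1911.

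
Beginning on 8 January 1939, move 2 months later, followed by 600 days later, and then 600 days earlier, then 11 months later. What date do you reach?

February 8, 1940

Advancing 2 months from January 8, 1939:
month 1 + 2 = 3 → March 1939.
Day 8 is valid in March, giving March 8, 1939.
Advancing 600 days from March 8, 1939:
March has 31 days, so 31 − 8 = 23 days remain after March 8, 1939; 600 − 23 = 577 left.
April 1939 has 30 days: 577 − 30 = 547 left.
May 1939 has 31 days: 547 − 31 = 516 left.
June 1939 has 30 days: 516 − 30 = 486 left.
July 1939 has 31 days: 486 − 31 = 455 left.
August 1939 has 31 days: 455 − 31 = 424 left.
September 1939 has 30 days: 424 − 30 = 394 left.
October 1939 has 31 days: 394 − 31 = 363 left.
November 1939 has 30 days: 363 − 30 = 333 left.
December 1939 has 31 days: 333 − 31 = 302 left.
January 1940 has 31 days: 302 − 31 = 271 left.
February 1940 has 29 days (1940 is a leap year): 271 − 29 = 242 left.
March 1940 has 31 days: 242 − 31 = 211 left.
April 1940 has 30 days: 211 − 30 = 181 left.
May 1940 has 31 days: 181 − 31 = 150 left.
June 1940 has 30 days: 150 − 30 = 120 left.
July 1940 has 31 days: 120 − 31 = 89 left.
August 1940 has 31 days: 89 − 31 = 58 left.
September 1940 has 30 days: 58 − 30 = 28 left.
28 days into October 1940 → October 28, 1940.
Counting back 600 days from October 28, 1940:
Going back 28 days from October 28, 1940 reaches the end of the previous month; 600 − 28 = 572 left.
September 1940 has 30 days: 572 − 30 = 542 left.
August 1940 has 31 days: 542 − 31 = 511 left.
July 1940 has 31 days: 511 − 31 = 480 left.
June 1940 has 30 days: 480 − 30 = 450 left.
May 1940 has 31 days: 450 − 31 = 419 left.
April 1940 has 30 days: 419 − 30 = 389 left.
March 1940 has 31 days: 389 − 31 = 358 left.
February 1940 has 29 days (1940 is a leap year): 358 − 29 = 329 left.
January 1940 has 31 days: 329 − 31 = 298 left.
December 1939 has 31 days: 298 − 31 = 267 left.
November 1939 has 30 days: 267 − 30 = 237 left.
October 1939 has 31 days: 237 − 31 = 206 left.
September 1939 has 30 days: 206 − 30 = 176 left.
August 1939 has 31 days: 176 − 31 = 145 left.
July 1939 has 31 days: 145 − 31 = 114 left.
June 1939 has 30 days: 114 − 30 = 84 left.
May 1939 has 31 days: 84 − 31 = 53 left.
April 1939 has 30 days: 53 − 30 = 23 left.
March 1939 has 31 days; 31 − 23 = 8 → March 8, 1939.
Advancing 11 months from March 8, 1939:
month 3 + 11 = 14, which is month 2 of year 1940 → February 1940.
Day 8 is valid in February, giving February 8, 1940.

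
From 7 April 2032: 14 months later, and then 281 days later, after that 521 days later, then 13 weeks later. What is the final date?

Counting forward 14 months from April 7, 2032:
month 4 + 14 = 18, which is month 6 of year 2033 → June 2033.
Day 7 is valid in June, giving June 7, 2033.
Adding 281 days from June 7, 2033:
June has 30 days, so 30 − 7 = 23 days remain after June 7, 2033; 281 − 23 = 258 left.
July 2033 has 31 days: 258 − 31 = 227 left.
August 2033 has 31 days: 227 − 31 = 196 left.
September 2033 has 30 days: 196 − 30 = 166 left.
October 2033 has 31 days: 166 − 31 = 135 left.
November 2033 has 30 days: 135 − 30 = 105 left.
December 2033 has 31 days: 105 − 31 = 74 left.
January 2034 has 31 days: 74 − 31 = 43 left.
February 2034 has 28 days (2034 is not a leap year): 43 − 28 = 15 left.
15 days into March 2034 → March 15, 2034.
Adding 521 days from March 15, 2034:
March has 31 days, so 31 − 15 = 16 days remain after March 15, 2034; 521 − 16 = 505 left.
April 2034 has 30 days: 505 − 30 = 475 left.
May 2034 has 31 days: 475 − 31 = 444 left.
June 2034 has 30 days: 444 − 30 = 414 left.
July 2034 has 31 days: 414 − 31 = 383 left.
August 2034 has 31 days: 383 − 31 = 352 left.
September 2034 has 30 days: 352 − 30 = 322 left.
October 2034 has 31 days: 322 − 31 = 291 left.
November 2034 has 30 days: 291 − 30 = 261 left.
December 2034 has 31 days: 261 − 31 = 230 left.
January 2035 has 31 days: 230 − 31 = 199 left.
February 2035 has 28 days (2035 is not a leap year): 199 − 28 = 171 left.
March 2035 has 31 days: 171 − 31 = 140 left.
April 2035 has 30 days: 140 − 30 = 110 left.
May 2035 has 31 days: 110 − 31 = 79 left.
June 2035 has 30 days: 79 − 30 = 49 left.
July 2035 has 31 days: 49 − 31 = 18 left.
18 days into August 2035 → August 18, 2035.
Adding 13 weeks (= 91 days) from August 18, 2035:
August has 31 days, so 31 − 18 = 13 days remain after August 18, 2035; 91 − 13 = 78 left.
September 2035 has 30 days: 78 − 30 = 48 left.
October 2035 has 31 days: 48 − 31 = 17 left.
17 days into November 2035 → November 17, 2035.

November 17, 2035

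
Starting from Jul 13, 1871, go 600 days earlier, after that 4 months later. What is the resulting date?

Subtracting 600 days from July 13, 1871:
Going back 13 days from July 13, 1871 reaches the end of the previous month; 600 − 13 = 587 left.
June 1871 has 30 days: 587 − 30 = 557 left.
May 1871 has 31 days: 557 − 31 = 526 left.
April 1871 has 30 days: 526 − 30 = 496 left.
March 1871 has 31 days: 496 − 31 = 465 left.
February 1871 has 28 days (1871 is not a leap year): 465 − 28 = 437 left.
January 1871 has 31 days: 437 − 31 = 406 left.
December 1870 has 31 days: 406 − 31 = 375 left.
November 1870 has 30 days: 375 − 30 = 345 left.
October 1870 has 31 days: 345 − 31 = 314 left.
September 1870 has 30 days: 314 − 30 = 284 left.
August 1870 has 31 days: 284 − 31 = 253 left.
July 1870 has 31 days: 253 − 31 = 222 left.
June 1870 has 30 days: 222 − 30 = 192 left.
May 1870 has 31 days: 192 − 31 = 161 left.
April 1870 has 30 days: 161 − 30 = 131 left.
March 1870 has 31 days: 131 − 31 = 100 left.
February 1870 has 28 days (1870 is not a leap year): 100 − 28 = 72 left.
January 1870 has 31 days: 72 − 31 = 41 left.
December 1869 has 31 days: 41 − 31 = 10 left.
November 1869 has 30 days; 30 − 10 = 20 → November 20, 1869.
Adding 4 months from November 20, 1869:
month 11 + 4 = 15, which is month 3 of year 1870 → March 1870.
Day 20 is valid in March, giving March 20, 1870.

March 20, 1870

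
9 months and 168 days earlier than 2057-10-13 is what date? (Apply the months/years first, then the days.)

Going back 9 months and 168 days from October 13, 2057: first the month/year part, then the days.
month 10 − 9 = 1 → January 2057.
Day 13 is valid in January, giving January 13, 2057.
Now subtract 168 days from January 13, 2057.
Going back 13 days from January 13, 2057 reaches the end of the previous month; 168 − 13 = 155 left.
December 2056 has 31 days: 155 − 31 = 124 left.
November 2056 has 30 days: 124 − 30 = 94 left.
October 2056 has 31 days: 94 − 31 = 63 left.
September 2056 has 30 days: 63 − 30 = 33 left.
August 2056 has 31 days: 33 − 31 = 2 left.
July 2056 has 31 days; 31 − 2 = 29 → July 29, 2056.

July 29, 2056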